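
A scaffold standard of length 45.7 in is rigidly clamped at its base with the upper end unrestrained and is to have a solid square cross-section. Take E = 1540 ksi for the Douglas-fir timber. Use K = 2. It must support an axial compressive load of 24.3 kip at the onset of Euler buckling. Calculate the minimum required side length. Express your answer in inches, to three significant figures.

L_e = K·L = 2 × 45.7 = 91.40 in
Required I = P_cr·L_e²/(π²E) = 2.430×10^4 × 91.40² / (π² × 1.54×10^6) = 13.36 in⁴
Solid square: I = a⁴/12  ⇒  a = (12I)^(1/4) = (12×13.36)^(1/4) = 3.56 in

a ≈ 3.56 in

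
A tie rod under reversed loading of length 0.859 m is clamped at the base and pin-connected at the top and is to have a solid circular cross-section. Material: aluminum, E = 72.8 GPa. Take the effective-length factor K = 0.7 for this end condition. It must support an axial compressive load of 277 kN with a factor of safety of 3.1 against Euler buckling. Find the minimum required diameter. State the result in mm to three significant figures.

d ≈ 54.5 mm

Required P_cr = n·P = 3.1 × 277 = 858.7 kN
L_e = K·L = 0.7 × 0.859 = 0.6013 m
Required I = P_cr·L_e²/(π²E) = 8.587×10^5 × 0.6013² / (π² × 7.28×10^10) = 4.321×10^-7 m⁴
I_req = 4.321×10^5 mm⁴
Solid circle: I = πd⁴/64  ⇒  d = (64I/π)^(1/4) = (64×4.321×10^5/π)^(1/4) = 54.5 mm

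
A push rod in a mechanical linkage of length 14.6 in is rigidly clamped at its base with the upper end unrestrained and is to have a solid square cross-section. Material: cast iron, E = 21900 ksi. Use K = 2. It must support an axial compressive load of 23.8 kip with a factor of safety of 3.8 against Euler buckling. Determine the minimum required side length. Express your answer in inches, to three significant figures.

Required P_cr = n·P = 3.8 × 23.8 = 90.44 kip
L_e = K·L = 2 × 14.6 = 29.20 in
Required I = P_cr·L_e²/(π²E) = 9.044×10^4 × 29.20² / (π² × 2.19×10^7) = 0.3568 in⁴
Solid square: I = a⁴/12  ⇒  a = (12I)^(1/4) = (12×0.3568)^(1/4) = 1.44 in

a ≈ 1.44 in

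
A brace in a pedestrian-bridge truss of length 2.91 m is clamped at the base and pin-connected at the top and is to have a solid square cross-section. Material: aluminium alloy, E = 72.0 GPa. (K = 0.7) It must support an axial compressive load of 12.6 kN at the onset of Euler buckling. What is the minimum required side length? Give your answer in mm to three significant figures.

L_e = K·L = 0.7 × 2.91 = 2.037 m
Required I = P_cr·L_e²/(π²E) = 1.260×10^4 × 2.037² / (π² × 7.20×10^10) = 7.357×10^-8 m⁴
I_req = 7.357×10^4 mm⁴
Solid square: I = a⁴/12  ⇒  a = (12I)^(1/4) = (12×7.357×10^4)^(1/4) = 30.7 mm

a ≈ 30.7 mm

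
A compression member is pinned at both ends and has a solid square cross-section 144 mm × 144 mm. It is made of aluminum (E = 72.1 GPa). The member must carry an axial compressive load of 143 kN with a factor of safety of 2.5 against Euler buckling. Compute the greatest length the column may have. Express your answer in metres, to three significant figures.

L_max ≈ 8.45 m

I = a⁴/12 = 144⁴/12 = 3.583×10^7 mm⁴
I = 3.583×10^-5 m⁴
Required critical load P_cr = n·P = 2.5 × 143 = 357.5 kN = 3.575×10^5 N
From P_cr = π²EI/(K·L)²:  L = (1/K)·√(π²EI/P_cr) = (1/1)·√(π²×7.21×10^10×3.583×10^-5/3.575×10^5)
L = 8.45 m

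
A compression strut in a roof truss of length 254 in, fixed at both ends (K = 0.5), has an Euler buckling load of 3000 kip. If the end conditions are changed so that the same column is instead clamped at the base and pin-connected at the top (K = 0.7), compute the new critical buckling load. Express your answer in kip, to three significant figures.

P_cr ∝ 1/K², so P_cr,new = P_cr,old × (K_old/K_new)² = 3000 × (0.5/0.7)²
= 3000 × 0.5102 = 1530 kip

P_cr ≈ 1530 kip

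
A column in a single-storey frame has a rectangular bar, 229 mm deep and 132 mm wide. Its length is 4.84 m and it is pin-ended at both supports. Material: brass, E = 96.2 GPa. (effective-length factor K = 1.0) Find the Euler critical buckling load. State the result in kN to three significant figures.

Buckling occurs about the weak axis: I_min = h·b³/12 with b = 132 mm (the shorter side).
I_min = 229×132³/12 = 4.389×10^7 mm⁴
I = 4.389×10^7 mm⁴ = 4.389×10^-5 m⁴
Effective length L_e = K·L = 1 × 4.84 = 4.840 m
P_cr = π²EI / L_e² = π² × 96.2×10⁹ × 4.389×10^-5 / 4.840² = 1.779×10^6 N

P_cr ≈ 1780 kN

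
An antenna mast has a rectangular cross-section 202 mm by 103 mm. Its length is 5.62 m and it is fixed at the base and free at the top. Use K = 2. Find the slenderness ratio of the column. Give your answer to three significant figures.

For a rectangle r_min = b/√12 = 103/√12 = 29.73 mm
L_e = K·L = 2 × 5.62 m = 11.24 m = 11240 mm
λ = L_e / r_min = 11240 / 29.73 = 378

λ ≈ 378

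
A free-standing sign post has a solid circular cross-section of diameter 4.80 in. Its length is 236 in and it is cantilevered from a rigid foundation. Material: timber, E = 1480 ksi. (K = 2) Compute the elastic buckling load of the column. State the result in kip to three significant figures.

P_cr ≈ 1.71 kip

I = πd⁴/64 = π×4.80⁴/64 = 26.06 in⁴
Effective length L_e = K·L = 2 × 236 = 472.0 in
P_cr = π²EI / L_e² = π² × 1480×10³ × 26.06 / 472.0² = 1.708×10^3 lb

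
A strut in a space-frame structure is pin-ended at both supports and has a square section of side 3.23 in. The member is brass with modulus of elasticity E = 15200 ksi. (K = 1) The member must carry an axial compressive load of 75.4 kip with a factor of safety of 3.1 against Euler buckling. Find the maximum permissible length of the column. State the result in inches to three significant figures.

L_max ≈ 76.3 in

I = a⁴/12 = 3.23⁴/12 = 9.070 in⁴
Required critical load P_cr = n·P = 3.1 × 75.4 = 233.7 kip = 2.337×10^5 lb
From P_cr = π²EI/(K·L)²:  L = (1/K)·√(π²EI/P_cr) = (1/1)·√(π²×1.52×10^7×9.070/2.337×10^5)
L = 76.3 in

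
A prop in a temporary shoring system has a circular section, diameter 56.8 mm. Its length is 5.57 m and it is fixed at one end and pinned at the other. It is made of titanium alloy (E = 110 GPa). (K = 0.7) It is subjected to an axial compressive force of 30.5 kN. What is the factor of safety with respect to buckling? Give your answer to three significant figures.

n ≈ 1.20

I = πd⁴/64 = π×56.8⁴/64 = 5.109×10^5 mm⁴
I = 5.109×10^5 mm⁴ = 5.109×10^-7 m⁴
Effective length L_e = K·L = 0.7 × 5.57 = 3.899 m
P_cr = π²EI / L_e² = π² × 110×10⁹ × 5.109×10^-7 / 3.899² = 3.649×10^4 N
Factor of safety n = P_cr / P = 36.488 / 30.5 = 1.20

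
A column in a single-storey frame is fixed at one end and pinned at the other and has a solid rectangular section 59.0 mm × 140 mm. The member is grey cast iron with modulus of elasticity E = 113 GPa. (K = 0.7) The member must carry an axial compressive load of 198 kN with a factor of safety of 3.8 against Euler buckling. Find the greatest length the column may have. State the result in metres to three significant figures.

L_max ≈ 2.69 m

Buckling occurs about the weak axis: I_min = h·b³/12 with b = 59.0 mm (the shorter side).
I_min = 140×59.0³/12 = 2.396×10^6 mm⁴
I = 2.396×10^-6 m⁴
Required critical load P_cr = n·P = 3.8 × 198 = 752.4 kN = 7.524×10^5 N
From P_cr = π²EI/(K·L)²:  L = (1/K)·√(π²EI/P_cr) = (1/0.7)·√(π²×1.13×10^11×2.396×10^-6/7.524×10^5)
L = 2.69 m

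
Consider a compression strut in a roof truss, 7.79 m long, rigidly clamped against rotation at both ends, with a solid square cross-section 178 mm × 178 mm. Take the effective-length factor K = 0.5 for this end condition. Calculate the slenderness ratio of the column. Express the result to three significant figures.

I = a⁴/12 = 178⁴/12 = 8.366×10^7 mm⁴
A = 3.168×10^4 mm²;  r_min = √(I/A) = √(8.366×10^7/3.168×10^4) = 51.38 mm
L_e = K·L = 0.5 × 7.79 m = 3.895 m = 3895.0 mm
λ = L_e / r_min = 3895.0 / 51.38 = 75.8

λ ≈ 75.8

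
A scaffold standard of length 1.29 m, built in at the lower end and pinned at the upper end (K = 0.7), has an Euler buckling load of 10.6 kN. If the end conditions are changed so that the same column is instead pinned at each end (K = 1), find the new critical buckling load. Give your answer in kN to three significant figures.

P_cr ∝ 1/K², so P_cr,new = P_cr,old × (K_old/K_new)² = 10.6 × (0.7/1)²
= 10.6 × 0.4900 = 5.19 kN

P_cr ≈ 5.19 kN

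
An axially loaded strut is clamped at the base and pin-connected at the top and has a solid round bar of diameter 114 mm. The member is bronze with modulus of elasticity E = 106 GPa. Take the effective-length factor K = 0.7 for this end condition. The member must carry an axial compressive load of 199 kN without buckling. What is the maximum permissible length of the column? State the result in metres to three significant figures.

I = πd⁴/64 = π×114⁴/64 = 8.291×10^6 mm⁴
I = 8.291×10^-6 m⁴
At the buckling limit P_cr = P = 1.990×10^5 N
From P_cr = π²EI/(K·L)²:  L = (1/K)·√(π²EI/P_cr) = (1/0.7)·√(π²×1.06×10^11×8.291×10^-6/1.990×10^5)
L = 9.43 m

L_max ≈ 9.43 m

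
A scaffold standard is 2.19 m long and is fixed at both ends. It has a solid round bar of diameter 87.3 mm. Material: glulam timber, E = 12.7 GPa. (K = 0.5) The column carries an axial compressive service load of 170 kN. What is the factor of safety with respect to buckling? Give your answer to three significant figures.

n ≈ 1.75

I = πd⁴/64 = π×87.3⁴/64 = 2.851×10^6 mm⁴
I = 2.851×10^6 mm⁴ = 2.851×10^-6 m⁴
Effective length L_e = K·L = 0.5 × 2.19 = 1.095 m
P_cr = π²EI / L_e² = π² × 12.7×10⁹ × 2.851×10^-6 / 1.095² = 2.981×10^5 N
Factor of safety n = P_cr / P = 298.06 / 170 = 1.75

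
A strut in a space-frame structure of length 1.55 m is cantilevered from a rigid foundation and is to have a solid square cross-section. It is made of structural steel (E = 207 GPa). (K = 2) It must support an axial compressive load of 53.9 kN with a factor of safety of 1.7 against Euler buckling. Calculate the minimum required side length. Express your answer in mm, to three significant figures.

a ≈ 47.7 mm

Required P_cr = n·P = 1.7 × 53.9 = 91.63 kN
L_e = K·L = 2 × 1.55 = 3.100 m
Required I = P_cr·L_e²/(π²E) = 9.163×10^4 × 3.100² / (π² × 2.07×10^11) = 4.310×10^-7 m⁴
I_req = 4.310×10^5 mm⁴
Solid square: I = a⁴/12  ⇒  a = (12I)^(1/4) = (12×4.310×10^5)^(1/4) = 47.7 mm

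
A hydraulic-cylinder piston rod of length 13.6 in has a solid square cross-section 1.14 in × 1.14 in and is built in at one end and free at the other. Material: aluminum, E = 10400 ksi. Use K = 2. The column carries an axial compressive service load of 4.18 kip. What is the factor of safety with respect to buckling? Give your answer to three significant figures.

I = a⁴/12 = 1.14⁴/12 = 0.1407 in⁴
Effective length L_e = K·L = 2 × 13.6 = 27.20 in
P_cr = π²EI / L_e² = π² × 10400×10³ × 0.1407 / 27.20² = 1.953×10^4 lb
Factor of safety n = P_cr / P = 19.527 / 4.18 = 4.67

n ≈ 4.67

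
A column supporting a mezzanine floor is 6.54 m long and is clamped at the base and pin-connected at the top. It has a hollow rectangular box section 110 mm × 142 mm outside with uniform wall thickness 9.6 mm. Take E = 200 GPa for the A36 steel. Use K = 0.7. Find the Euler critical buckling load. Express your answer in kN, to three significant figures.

Inner dimensions: h_i = 142 − 2×9.6 = 122.8 mm, b_i = 110 − 2×9.6 = 90.80 mm
Weak-axis I_min = (h_o·b_o³ − h_i·b_i³)/12 with b_o = 110, b_i = 90.80 mm (shorter outer/inner sides).
I_min = (142×110³ − 122.8×90.80³)/12 = 8.089×10^6 mm⁴
I = 8.089×10^6 mm⁴ = 8.089×10^-6 m⁴
Effective length L_e = K·L = 0.7 × 6.54 = 4.578 m
P_cr = π²EI / L_e² = π² × 200×10⁹ × 8.089×10^-6 / 4.578² = 7.619×10^5 N

P_cr ≈ 762 kN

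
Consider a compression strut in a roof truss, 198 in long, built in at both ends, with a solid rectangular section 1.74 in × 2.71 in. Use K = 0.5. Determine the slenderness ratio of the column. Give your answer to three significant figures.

For a rectangle r_min = b/√12 = 1.74/√12 = 0.5023 in
L_e = K·L = 0.5 × 198 = 99.00 in
λ = L_e / r_min = 99.000 / 0.5023 = 197

λ ≈ 197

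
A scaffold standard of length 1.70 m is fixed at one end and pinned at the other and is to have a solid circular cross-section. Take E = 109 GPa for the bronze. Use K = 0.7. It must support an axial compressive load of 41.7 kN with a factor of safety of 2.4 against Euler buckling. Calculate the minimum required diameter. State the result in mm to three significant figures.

Required P_cr = n·P = 2.4 × 41.7 = 100.1 kN
L_e = K·L = 0.7 × 1.70 = 1.190 m
Required I = P_cr·L_e²/(π²E) = 1.001×10^5 × 1.190² / (π² × 1.09×10^11) = 1.317×10^-7 m⁴
I_req = 1.317×10^5 mm⁴
Solid circle: I = πd⁴/64  ⇒  d = (64I/π)^(1/4) = (64×1.317×10^5/π)^(1/4) = 40.5 mm

d ≈ 40.5 mm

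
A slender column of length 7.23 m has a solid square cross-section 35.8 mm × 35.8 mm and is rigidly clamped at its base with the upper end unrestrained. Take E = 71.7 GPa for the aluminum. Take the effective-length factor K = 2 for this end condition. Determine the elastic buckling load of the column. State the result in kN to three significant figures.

I = a⁴/12 = 35.8⁴/12 = 1.369×10^5 mm⁴
I = 1.369×10^5 mm⁴ = 1.369×10^-7 m⁴
Effective length L_e = K·L = 2 × 7.23 = 14.46 m
P_cr = π²EI / L_e² = π² × 71.7×10⁹ × 1.369×10^-7 / 14.46² = 463.3 N

P_cr ≈ 0.463 kN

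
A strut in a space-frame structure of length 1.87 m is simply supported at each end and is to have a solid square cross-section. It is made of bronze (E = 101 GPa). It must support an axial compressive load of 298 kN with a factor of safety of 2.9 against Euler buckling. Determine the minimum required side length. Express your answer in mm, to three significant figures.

Required P_cr = n·P = 2.9 × 298 = 864.2 kN
L_e = K·L = 1 × 1.87 = 1.870 m
Required I = P_cr·L_e²/(π²E) = 8.642×10^5 × 1.870² / (π² × 1.01×10^11) = 3.032×10^-6 m⁴
I_req = 3.032×10^6 mm⁴
Solid square: I = a⁴/12  ⇒  a = (12I)^(1/4) = (12×3.032×10^6)^(1/4) = 77.7 mm

a ≈ 77.7 mm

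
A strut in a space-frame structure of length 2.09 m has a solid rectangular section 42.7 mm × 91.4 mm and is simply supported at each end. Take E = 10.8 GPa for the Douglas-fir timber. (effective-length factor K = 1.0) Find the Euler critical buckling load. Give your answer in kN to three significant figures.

Buckling occurs about the weak axis: I_min = h·b³/12 with b = 42.7 mm (the shorter side).
I_min = 91.4×42.7³/12 = 5.930×10^5 mm⁴
I = 5.930×10^5 mm⁴ = 5.930×10^-7 m⁴
Effective length L_e = K·L = 1 × 2.09 = 2.090 m
P_cr = π²EI / L_e² = π² × 10.8×10⁹ × 5.930×10^-7 / 2.090² = 1.447×10^4 N

P_cr ≈ 14.5 kN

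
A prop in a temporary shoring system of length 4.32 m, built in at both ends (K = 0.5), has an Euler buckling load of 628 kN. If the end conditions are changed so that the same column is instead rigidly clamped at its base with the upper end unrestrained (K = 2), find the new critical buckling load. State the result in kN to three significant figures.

P_cr ≈ 39.2 kN

P_cr ∝ 1/K², so P_cr,new = P_cr,old × (K_old/K_new)² = 628 × (0.5/2)²
= 628 × 0.06250 = 39.2 kN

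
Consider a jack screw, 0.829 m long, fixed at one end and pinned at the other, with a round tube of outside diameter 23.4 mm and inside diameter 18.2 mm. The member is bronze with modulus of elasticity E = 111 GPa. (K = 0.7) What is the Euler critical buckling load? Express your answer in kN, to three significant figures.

d_o = 23.4 mm, d_i = 18.2 mm
I = π(d_o⁴ − d_i⁴)/64 = π(23.4⁴ − 18.20⁴)/64 = 9.332×10^3 mm⁴
I = 9.332×10^3 mm⁴ = 9.332×10^-9 m⁴
Effective length L_e = K·L = 0.7 × 0.829 = 0.5803 m
P_cr = π²EI / L_e² = π² × 111×10⁹ × 9.332×10^-9 / 0.5803² = 3.036×10^4 N

P_cr ≈ 30.4 kN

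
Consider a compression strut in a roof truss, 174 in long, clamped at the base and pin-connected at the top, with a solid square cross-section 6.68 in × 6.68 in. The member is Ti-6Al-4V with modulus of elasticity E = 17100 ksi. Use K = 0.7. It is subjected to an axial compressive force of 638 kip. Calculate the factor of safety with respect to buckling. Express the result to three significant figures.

n ≈ 2.96

I = a⁴/12 = 6.68⁴/12 = 165.9 in⁴
Effective length L_e = K·L = 0.7 × 174 = 121.8 in
P_cr = π²EI / L_e² = π² × 17100×10³ × 165.9 / 121.8² = 1.888×10^6 lb
Factor of safety n = P_cr / P = 1887.7 / 638 = 2.96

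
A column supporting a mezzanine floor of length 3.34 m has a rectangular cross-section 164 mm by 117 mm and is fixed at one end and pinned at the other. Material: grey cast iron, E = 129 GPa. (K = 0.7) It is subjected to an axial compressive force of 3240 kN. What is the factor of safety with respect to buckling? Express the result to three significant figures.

Buckling occurs about the weak axis: I_min = h·b³/12 with b = 117 mm (the shorter side).
I_min = 164×117³/12 = 2.189×10^7 mm⁴
I = 2.189×10^7 mm⁴ = 2.189×10^-5 m⁴
Effective length L_e = K·L = 0.7 × 3.34 = 2.338 m
P_cr = π²EI / L_e² = π² × 129×10⁹ × 2.189×10^-5 / 2.338² = 5.098×10^6 N
Factor of safety n = P_cr / P = 5098.2 / 3240 = 1.57

n ≈ 1.57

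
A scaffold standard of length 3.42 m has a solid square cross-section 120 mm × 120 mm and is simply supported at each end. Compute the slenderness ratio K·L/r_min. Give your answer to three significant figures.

λ ≈ 98.7

I = a⁴/12 = 120⁴/12 = 1.728×10^7 mm⁴
A = 1.440×10^4 mm²;  r_min = √(I/A) = √(1.728×10^7/1.440×10^4) = 34.64 mm
L_e = K·L = 1 × 3.42 m = 3.420 m = 3420.0 mm
λ = L_e / r_min = 3420.0 / 34.64 = 98.7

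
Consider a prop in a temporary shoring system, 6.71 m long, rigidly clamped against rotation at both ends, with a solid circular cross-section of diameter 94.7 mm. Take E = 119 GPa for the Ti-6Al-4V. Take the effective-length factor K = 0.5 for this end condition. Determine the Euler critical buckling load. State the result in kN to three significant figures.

P_cr ≈ 412 kN

I = πd⁴/64 = π×94.7⁴/64 = 3.948×10^6 mm⁴
I = 3.948×10^6 mm⁴ = 3.948×10^-6 m⁴
Effective length L_e = K·L = 0.5 × 6.71 = 3.355 m
P_cr = π²EI / L_e² = π² × 119×10⁹ × 3.948×10^-6 / 3.355² = 4.119×10^5 N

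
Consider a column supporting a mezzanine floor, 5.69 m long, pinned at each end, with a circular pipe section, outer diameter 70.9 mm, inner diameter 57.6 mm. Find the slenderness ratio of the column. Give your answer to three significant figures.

d_o = 70.9 mm, d_i = 57.6 mm
I = π(d_o⁴ − d_i⁴)/64 = π(70.9⁴ − 57.60⁴)/64 = 7.000×10^5 mm⁴
A = 1.342×10^3 mm²;  r_min = √(I/A) = √(7.000×10^5/1.342×10^3) = 22.84 mm
L_e = K·L = 1 × 5.69 m = 5.690 m = 5690.0 mm
λ = L_e / r_min = 5690.0 / 22.84 = 249

λ ≈ 249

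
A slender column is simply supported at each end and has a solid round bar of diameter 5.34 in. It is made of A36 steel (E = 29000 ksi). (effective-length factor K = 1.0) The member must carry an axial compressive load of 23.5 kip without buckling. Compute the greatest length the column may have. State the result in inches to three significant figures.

L_max ≈ 697 in

I = πd⁴/64 = π×5.34⁴/64 = 39.91 in⁴
At the buckling limit P_cr = P = 2.350×10^4 lb
From P_cr = π²EI/(K·L)²:  L = (1/K)·√(π²EI/P_cr) = (1/1)·√(π²×2.90×10^7×39.91/2.350×10^4)
L = 697 in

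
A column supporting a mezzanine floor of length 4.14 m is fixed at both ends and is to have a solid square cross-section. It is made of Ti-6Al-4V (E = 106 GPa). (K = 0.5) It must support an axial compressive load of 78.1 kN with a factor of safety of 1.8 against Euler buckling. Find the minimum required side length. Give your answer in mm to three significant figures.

Required P_cr = n·P = 1.8 × 78.1 = 140.6 kN
L_e = K·L = 0.5 × 4.14 = 2.070 m
Required I = P_cr·L_e²/(π²E) = 1.406×10^5 × 2.070² / (π² × 1.06×10^11) = 5.758×10^-7 m⁴
I_req = 5.758×10^5 mm⁴
Solid square: I = a⁴/12  ⇒  a = (12I)^(1/4) = (12×5.758×10^5)^(1/4) = 51.3 mm

a ≈ 51.3 mm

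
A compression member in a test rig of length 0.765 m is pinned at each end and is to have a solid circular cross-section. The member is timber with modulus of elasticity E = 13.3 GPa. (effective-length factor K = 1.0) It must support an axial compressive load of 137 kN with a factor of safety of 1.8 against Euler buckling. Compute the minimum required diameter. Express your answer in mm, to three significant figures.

d ≈ 68.8 mm

Required P_cr = n·P = 1.8 × 137 = 246.6 kN
L_e = K·L = 1 × 0.765 = 0.7650 m
Required I = P_cr·L_e²/(π²E) = 2.466×10^5 × 0.7650² / (π² × 1.33×10^10) = 1.099×10^-6 m⁴
I_req = 1.099×10^6 mm⁴
Solid circle: I = πd⁴/64  ⇒  d = (64I/π)^(1/4) = (64×1.099×10^6/π)^(1/4) = 68.8 mm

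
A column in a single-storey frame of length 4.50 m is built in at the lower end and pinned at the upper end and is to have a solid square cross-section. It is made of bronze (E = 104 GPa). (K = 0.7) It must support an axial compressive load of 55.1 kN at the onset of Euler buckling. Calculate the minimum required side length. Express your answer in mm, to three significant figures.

L_e = K·L = 0.7 × 4.50 = 3.150 m
Required I = P_cr·L_e²/(π²E) = 5.510×10^4 × 3.150² / (π² × 1.04×10^11) = 5.326×10^-7 m⁴
I_req = 5.326×10^5 mm⁴
Solid square: I = a⁴/12  ⇒  a = (12I)^(1/4) = (12×5.326×10^5)^(1/4) = 50.3 mm

a ≈ 50.3 mm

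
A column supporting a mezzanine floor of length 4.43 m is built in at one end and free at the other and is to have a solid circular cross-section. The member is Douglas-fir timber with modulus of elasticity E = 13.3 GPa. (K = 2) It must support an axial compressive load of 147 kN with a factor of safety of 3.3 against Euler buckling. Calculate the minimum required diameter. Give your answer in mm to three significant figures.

Required P_cr = n·P = 3.3 × 147 = 485.1 kN
L_e = K·L = 2 × 4.43 = 8.860 m
Required I = P_cr·L_e²/(π²E) = 4.851×10^5 × 8.860² / (π² × 1.33×10^10) = 2.901×10^-4 m⁴
I_req = 2.901×10^8 mm⁴
Solid circle: I = πd⁴/64  ⇒  d = (64I/π)^(1/4) = (64×2.901×10^8/π)^(1/4) = 277 mm

d ≈ 277 mm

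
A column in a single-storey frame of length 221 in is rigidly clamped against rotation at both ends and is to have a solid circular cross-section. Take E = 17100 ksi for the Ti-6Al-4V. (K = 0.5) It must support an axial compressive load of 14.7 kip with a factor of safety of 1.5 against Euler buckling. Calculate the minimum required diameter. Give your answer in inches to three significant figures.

Required P_cr = n·P = 1.5 × 14.7 = 22.05 kip
L_e = K·L = 0.5 × 221 = 110.5 in
Required I = P_cr·L_e²/(π²E) = 2.205×10^4 × 110.5² / (π² × 1.71×10^7) = 1.595 in⁴
Solid circle: I = πd⁴/64  ⇒  d = (64I/π)^(1/4) = (64×1.595/π)^(1/4) = 2.39 in

d ≈ 2.39 in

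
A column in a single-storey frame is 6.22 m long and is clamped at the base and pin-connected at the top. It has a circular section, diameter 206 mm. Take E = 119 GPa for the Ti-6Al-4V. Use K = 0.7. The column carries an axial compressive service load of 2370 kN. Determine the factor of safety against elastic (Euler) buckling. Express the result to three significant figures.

n ≈ 2.31

I = πd⁴/64 = π×206⁴/64 = 8.840×10^7 mm⁴
I = 8.840×10^7 mm⁴ = 8.840×10^-5 m⁴
Effective length L_e = K·L = 0.7 × 6.22 = 4.354 m
P_cr = π²EI / L_e² = π² × 119×10⁹ × 8.840×10^-5 / 4.354² = 5.477×10^6 N
Factor of safety n = P_cr / P = 5476.6 / 2370 = 2.31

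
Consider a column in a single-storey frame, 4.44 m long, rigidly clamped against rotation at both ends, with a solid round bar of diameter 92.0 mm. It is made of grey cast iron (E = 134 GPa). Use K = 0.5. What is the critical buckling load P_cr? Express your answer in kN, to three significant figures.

I = πd⁴/64 = π×92.0⁴/64 = 3.517×10^6 mm⁴
I = 3.517×10^6 mm⁴ = 3.517×10^-6 m⁴
Effective length L_e = K·L = 0.5 × 4.44 = 2.220 m
P_cr = π²EI / L_e² = π² × 134×10⁹ × 3.517×10^-6 / 2.220² = 9.437×10^5 N

P_cr ≈ 944 kN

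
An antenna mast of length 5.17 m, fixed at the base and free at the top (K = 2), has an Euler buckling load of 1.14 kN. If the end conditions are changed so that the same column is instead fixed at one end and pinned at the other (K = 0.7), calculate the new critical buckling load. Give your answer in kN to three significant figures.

P_cr ≈ 9.31 kN

P_cr ∝ 1/K², so P_cr,new = P_cr,old × (K_old/K_new)² = 1.14 × (2/0.7)²
= 1.14 × 8.163 = 9.31 kN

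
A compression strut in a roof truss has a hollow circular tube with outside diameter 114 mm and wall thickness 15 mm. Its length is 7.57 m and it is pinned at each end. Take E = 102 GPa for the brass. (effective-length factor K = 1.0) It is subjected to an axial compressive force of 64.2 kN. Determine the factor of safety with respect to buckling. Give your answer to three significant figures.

Inner diameter d_i = 114 − 2×15 = 84.00 mm
I = π(d_o⁴ − d_i⁴)/64 = π(114⁴ − 84.00⁴)/64 = 5.847×10^6 mm⁴
I = 5.847×10^6 mm⁴ = 5.847×10^-6 m⁴
Effective length L_e = K·L = 1 × 7.57 = 7.570 m
P_cr = π²EI / L_e² = π² × 102×10⁹ × 5.847×10^-6 / 7.570² = 1.027×10^5 N
Factor of safety n = P_cr / P = 102.71 / 64.2 = 1.60

n ≈ 1.60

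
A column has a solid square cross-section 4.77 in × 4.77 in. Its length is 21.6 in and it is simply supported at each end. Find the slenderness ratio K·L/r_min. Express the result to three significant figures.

For a square r = a/√12 = 4.77/√12 = 1.377 in
L_e = K·L = 1 × 21.6 = 21.60 in
λ = L_e / r_min = 21.600 / 1.377 = 15.7

λ ≈ 15.7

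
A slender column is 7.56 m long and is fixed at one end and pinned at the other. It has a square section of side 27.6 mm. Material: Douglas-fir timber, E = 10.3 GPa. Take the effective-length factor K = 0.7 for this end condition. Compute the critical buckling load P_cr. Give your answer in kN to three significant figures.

I = a⁴/12 = 27.6⁴/12 = 4.836×10^4 mm⁴
I = 4.836×10^4 mm⁴ = 4.836×10^-8 m⁴
Effective length L_e = K·L = 0.7 × 7.56 = 5.292 m
P_cr = π²EI / L_e² = π² × 10.3×10⁹ × 4.836×10^-8 / 5.292² = 175.5 N

P_cr ≈ 0.176 kN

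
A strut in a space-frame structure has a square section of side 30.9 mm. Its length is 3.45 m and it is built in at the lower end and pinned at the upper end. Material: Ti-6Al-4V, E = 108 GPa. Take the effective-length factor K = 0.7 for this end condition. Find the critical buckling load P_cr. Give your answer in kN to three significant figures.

P_cr ≈ 13.9 kN

I = a⁴/12 = 30.9⁴/12 = 7.597×10^4 mm⁴
I = 7.597×10^4 mm⁴ = 7.597×10^-8 m⁴
Effective length L_e = K·L = 0.7 × 3.45 = 2.415 m
P_cr = π²EI / L_e² = π² × 108×10⁹ × 7.597×10^-8 / 2.415² = 1.388×10^4 N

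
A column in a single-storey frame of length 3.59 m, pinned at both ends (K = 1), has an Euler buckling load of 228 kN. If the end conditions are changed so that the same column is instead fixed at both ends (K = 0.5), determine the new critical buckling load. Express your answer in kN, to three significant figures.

P_cr ∝ 1/K², so P_cr,new = P_cr,old × (K_old/K_new)² = 228 × (1/0.5)²
= 228 × 4.000 = 912 kN

P_cr ≈ 912 kN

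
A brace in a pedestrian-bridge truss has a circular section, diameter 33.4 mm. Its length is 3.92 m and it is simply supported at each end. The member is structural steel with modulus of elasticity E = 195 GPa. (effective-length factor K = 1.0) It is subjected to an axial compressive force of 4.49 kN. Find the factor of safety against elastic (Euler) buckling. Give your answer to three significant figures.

n ≈ 1.70

I = πd⁴/64 = π×33.4⁴/64 = 6.109×10^4 mm⁴
I = 6.109×10^4 mm⁴ = 6.109×10^-8 m⁴
Effective length L_e = K·L = 1 × 3.92 = 3.920 m
P_cr = π²EI / L_e² = π² × 195×10⁹ × 6.109×10^-8 / 3.920² = 7.651×10^3 N
Factor of safety n = P_cr / P = 7.6510 / 4.49 = 1.70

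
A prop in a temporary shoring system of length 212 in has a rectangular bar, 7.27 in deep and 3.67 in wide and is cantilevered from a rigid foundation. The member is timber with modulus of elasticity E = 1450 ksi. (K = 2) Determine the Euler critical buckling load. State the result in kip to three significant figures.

P_cr ≈ 2.38 kip

Buckling occurs about the weak axis: I_min = h·b³/12 with b = 3.67 in (the shorter side).
I_min = 7.27×3.67³/12 = 29.95 in⁴
Effective length L_e = K·L = 2 × 212 = 424.0 in
P_cr = π²EI / L_e² = π² × 1450×10³ × 29.95 / 424.0² = 2.384×10^3 lb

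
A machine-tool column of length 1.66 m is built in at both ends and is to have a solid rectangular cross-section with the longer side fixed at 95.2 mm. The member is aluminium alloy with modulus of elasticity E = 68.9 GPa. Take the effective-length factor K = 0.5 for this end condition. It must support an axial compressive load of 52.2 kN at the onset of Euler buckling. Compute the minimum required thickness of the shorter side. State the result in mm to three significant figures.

L_e = K·L = 0.5 × 1.66 = 0.8300 m
Required I = P_cr·L_e²/(π²E) = 5.220×10^4 × 0.8300² / (π² × 6.89×10^10) = 5.288×10^-8 m⁴
I_req = 5.288×10^4 mm⁴
Rectangle, weak axis: I_min = h·b³/12 with h = 95.2 mm fixed  ⇒  b = (12I/h)^(1/3) = 18.8 mm

b ≈ 18.8 mm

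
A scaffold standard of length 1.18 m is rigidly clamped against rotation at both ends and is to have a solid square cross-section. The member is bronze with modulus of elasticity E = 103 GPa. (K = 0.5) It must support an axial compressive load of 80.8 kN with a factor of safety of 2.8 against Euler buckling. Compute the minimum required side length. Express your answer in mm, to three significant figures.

a ≈ 31.1 mm

Required P_cr = n·P = 2.8 × 80.8 = 226.2 kN
L_e = K·L = 0.5 × 1.18 = 0.5900 m
Required I = P_cr·L_e²/(π²E) = 2.262×10^5 × 0.5900² / (π² × 1.03×10^11) = 7.747×10^-8 m⁴
I_req = 7.747×10^4 mm⁴
Solid square: I = a⁴/12  ⇒  a = (12I)^(1/4) = (12×7.747×10^4)^(1/4) = 31.1 mm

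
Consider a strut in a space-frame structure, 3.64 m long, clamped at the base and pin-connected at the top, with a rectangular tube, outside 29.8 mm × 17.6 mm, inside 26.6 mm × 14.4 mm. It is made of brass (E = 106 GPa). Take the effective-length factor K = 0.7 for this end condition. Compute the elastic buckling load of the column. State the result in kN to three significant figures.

P_cr ≈ 1.12 kN

Weak-axis I_min = (h_o·b_o³ − h_i·b_i³)/12 with b_o = 17.6, b_i = 14.40 mm (shorter outer/inner sides).
I_min = (29.8×17.6³ − 26.60×14.40³)/12 = 6.920×10^3 mm⁴
I = 6.920×10^3 mm⁴ = 6.920×10^-9 m⁴
Effective length L_e = K·L = 0.7 × 3.64 = 2.548 m
P_cr = π²EI / L_e² = π² × 106×10⁹ × 6.920×10^-9 / 2.548² = 1.115×10^3 N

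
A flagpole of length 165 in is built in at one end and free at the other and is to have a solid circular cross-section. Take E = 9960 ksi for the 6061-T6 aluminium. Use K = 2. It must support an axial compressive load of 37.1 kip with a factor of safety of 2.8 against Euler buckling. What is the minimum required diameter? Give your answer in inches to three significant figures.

Required P_cr = n·P = 2.8 × 37.1 = 103.9 kip
L_e = K·L = 2 × 165 = 330.0 in
Required I = P_cr·L_e²/(π²E) = 1.039×10^5 × 330.0² / (π² × 9.96×10^6) = 115.1 in⁴
Solid circle: I = πd⁴/64  ⇒  d = (64I/π)^(1/4) = (64×115.1/π)^(1/4) = 6.96 in

d ≈ 6.96 in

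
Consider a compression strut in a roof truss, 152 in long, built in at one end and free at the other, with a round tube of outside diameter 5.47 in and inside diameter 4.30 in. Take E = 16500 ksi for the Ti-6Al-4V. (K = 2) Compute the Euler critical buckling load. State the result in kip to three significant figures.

P_cr ≈ 47.9 kip

d_o = 5.47 in, d_i = 4.30 in
I = π(d_o⁴ − d_i⁴)/64 = π(5.47⁴ − 4.300⁴)/64 = 27.16 in⁴
Effective length L_e = K·L = 2 × 152 = 304.0 in
P_cr = π²EI / L_e² = π² × 16500×10³ × 27.16 / 304.0² = 4.787×10^4 lb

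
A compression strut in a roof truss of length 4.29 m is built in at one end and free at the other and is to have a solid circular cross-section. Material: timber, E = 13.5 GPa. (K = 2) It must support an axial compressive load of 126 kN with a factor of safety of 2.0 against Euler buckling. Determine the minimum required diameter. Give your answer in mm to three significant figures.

Required P_cr = n·P = 2.0 × 126 = 252.0 kN
L_e = K·L = 2 × 4.29 = 8.580 m
Required I = P_cr·L_e²/(π²E) = 2.520×10^5 × 8.580² / (π² × 1.35×10^10) = 1.392×10^-4 m⁴
I_req = 1.392×10^8 mm⁴
Solid circle: I = πd⁴/64  ⇒  d = (64I/π)^(1/4) = (64×1.392×10^8/π)^(1/4) = 231 mm

d ≈ 231 mm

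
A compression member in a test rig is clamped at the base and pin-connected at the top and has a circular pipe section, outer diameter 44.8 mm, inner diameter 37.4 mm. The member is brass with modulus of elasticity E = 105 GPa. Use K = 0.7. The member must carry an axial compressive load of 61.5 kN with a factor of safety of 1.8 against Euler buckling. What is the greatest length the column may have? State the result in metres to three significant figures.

L_max ≈ 1.39 m

d_o = 44.8 mm, d_i = 37.4 mm
I = π(d_o⁴ − d_i⁴)/64 = π(44.8⁴ − 37.40⁴)/64 = 1.017×10^5 mm⁴
I = 1.017×10^-7 m⁴
Required critical load P_cr = n·P = 1.8 × 61.5 = 110.7 kN = 1.107×10^5 N
From P_cr = π²EI/(K·L)²:  L = (1/K)·√(π²EI/P_cr) = (1/0.7)·√(π²×1.05×10^11×1.017×10^-7/1.107×10^5)
L = 1.39 m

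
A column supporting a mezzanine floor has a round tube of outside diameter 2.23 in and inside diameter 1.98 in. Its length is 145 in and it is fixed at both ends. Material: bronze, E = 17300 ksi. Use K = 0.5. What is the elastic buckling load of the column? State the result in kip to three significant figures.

P_cr ≈ 14.9 kip

d_o = 2.23 in, d_i = 1.98 in
I = π(d_o⁴ − d_i⁴)/64 = π(2.23⁴ − 1.980⁴)/64 = 0.4595 in⁴
Effective length L_e = K·L = 0.5 × 145 = 72.50 in
P_cr = π²EI / L_e² = π² × 17300×10³ × 0.4595 / 72.50² = 1.493×10^4 lb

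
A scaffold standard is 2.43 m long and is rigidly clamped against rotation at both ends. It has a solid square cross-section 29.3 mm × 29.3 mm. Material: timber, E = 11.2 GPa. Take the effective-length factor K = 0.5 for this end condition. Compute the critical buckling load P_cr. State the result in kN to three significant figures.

P_cr ≈ 4.60 kN

I = a⁴/12 = 29.3⁴/12 = 6.142×10^4 mm⁴
I = 6.142×10^4 mm⁴ = 6.142×10^-8 m⁴
Effective length L_e = K·L = 0.5 × 2.43 = 1.215 m
P_cr = π²EI / L_e² = π² × 11.2×10⁹ × 6.142×10^-8 / 1.215² = 4.599×10^3 N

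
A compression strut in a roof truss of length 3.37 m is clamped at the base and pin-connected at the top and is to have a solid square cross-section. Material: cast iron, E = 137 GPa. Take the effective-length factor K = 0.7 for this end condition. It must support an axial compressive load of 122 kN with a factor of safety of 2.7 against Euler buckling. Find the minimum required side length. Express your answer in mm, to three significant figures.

Required P_cr = n·P = 2.7 × 122 = 329.4 kN
L_e = K·L = 0.7 × 3.37 = 2.359 m
Required I = P_cr·L_e²/(π²E) = 3.294×10^5 × 2.359² / (π² × 1.37×10^11) = 1.356×10^-6 m⁴
I_req = 1.356×10^6 mm⁴
Solid square: I = a⁴/12  ⇒  a = (12I)^(1/4) = (12×1.356×10^6)^(1/4) = 63.5 mm

a ≈ 63.5 mm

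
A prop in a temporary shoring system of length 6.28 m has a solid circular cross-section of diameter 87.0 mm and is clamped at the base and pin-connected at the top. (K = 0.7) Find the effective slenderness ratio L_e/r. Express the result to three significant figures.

λ ≈ 202

I = πd⁴/64 = π×87.0⁴/64 = 2.812×10^6 mm⁴
A = 5.945×10^3 mm²;  r_min = √(I/A) = √(2.812×10^6/5.945×10^3) = 21.75 mm
L_e = K·L = 0.7 × 6.28 m = 4.396 m = 4396.0 mm
λ = L_e / r_min = 4396.0 / 21.75 = 202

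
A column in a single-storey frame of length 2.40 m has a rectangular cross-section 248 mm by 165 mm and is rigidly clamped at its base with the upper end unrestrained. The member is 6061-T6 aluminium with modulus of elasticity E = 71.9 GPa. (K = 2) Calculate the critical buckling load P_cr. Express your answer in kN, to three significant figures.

P_cr ≈ 2860 kN

Buckling occurs about the weak axis: I_min = h·b³/12 with b = 165 mm (the shorter side).
I_min = 248×165³/12 = 9.284×10^7 mm⁴
I = 9.284×10^7 mm⁴ = 9.284×10^-5 m⁴
Effective length L_e = K·L = 2 × 2.40 = 4.800 m
P_cr = π²EI / L_e² = π² × 71.9×10⁹ × 9.284×10^-5 / 4.800² = 2.859×10^6 N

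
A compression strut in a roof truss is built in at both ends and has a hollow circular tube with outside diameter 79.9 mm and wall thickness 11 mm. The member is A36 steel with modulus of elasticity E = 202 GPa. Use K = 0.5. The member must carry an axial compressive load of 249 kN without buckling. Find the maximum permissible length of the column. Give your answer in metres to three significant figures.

L_max ≈ 6.81 m

Inner diameter d_i = 79.9 − 2×11 = 57.90 mm
I = π(d_o⁴ − d_i⁴)/64 = π(79.9⁴ − 57.90⁴)/64 = 1.449×10^6 mm⁴
I = 1.449×10^-6 m⁴
At the buckling limit P_cr = P = 2.490×10^5 N
From P_cr = π²EI/(K·L)²:  L = (1/K)·√(π²EI/P_cr) = (1/0.5)·√(π²×2.02×10^11×1.449×10^-6/2.490×10^5)
L = 6.81 m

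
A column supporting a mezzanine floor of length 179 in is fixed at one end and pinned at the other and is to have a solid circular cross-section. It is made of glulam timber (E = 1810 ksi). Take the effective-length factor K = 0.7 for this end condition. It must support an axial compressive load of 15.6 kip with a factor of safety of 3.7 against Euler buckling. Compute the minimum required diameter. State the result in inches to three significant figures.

d ≈ 5.67 in

Required P_cr = n·P = 3.7 × 15.6 = 57.72 kip
L_e = K·L = 0.7 × 179 = 125.3 in
Required I = P_cr·L_e²/(π²E) = 5.772×10^4 × 125.3² / (π² × 1.81×10^6) = 50.73 in⁴
Solid circle: I = πd⁴/64  ⇒  d = (64I/π)^(1/4) = (64×50.73/π)^(1/4) = 5.67 in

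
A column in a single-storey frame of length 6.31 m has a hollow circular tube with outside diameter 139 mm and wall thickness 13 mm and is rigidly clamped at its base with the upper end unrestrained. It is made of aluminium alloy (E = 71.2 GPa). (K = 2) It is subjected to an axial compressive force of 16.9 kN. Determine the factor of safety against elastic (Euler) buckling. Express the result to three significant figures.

Inner diameter d_i = 139 − 2×13 = 113.0 mm
I = π(d_o⁴ − d_i⁴)/64 = π(139⁴ − 113.0⁴)/64 = 1.032×10^7 mm⁴
I = 1.032×10^7 mm⁴ = 1.032×10^-5 m⁴
Effective length L_e = K·L = 2 × 6.31 = 12.62 m
P_cr = π²EI / L_e² = π² × 71.2×10⁹ × 1.032×10^-5 / 12.62² = 4.554×10^4 N
Factor of safety n = P_cr / P = 45.538 / 16.9 = 2.69

n ≈ 2.69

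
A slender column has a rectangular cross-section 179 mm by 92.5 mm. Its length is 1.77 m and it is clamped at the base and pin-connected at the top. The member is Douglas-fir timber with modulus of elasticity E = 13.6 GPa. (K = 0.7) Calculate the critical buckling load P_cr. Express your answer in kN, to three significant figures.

P_cr ≈ 1030 kN

Buckling occurs about the weak axis: I_min = h·b³/12 with b = 92.5 mm (the shorter side).
I_min = 179×92.5³/12 = 1.181×10^7 mm⁴
I = 1.181×10^7 mm⁴ = 1.181×10^-5 m⁴
Effective length L_e = K·L = 0.7 × 1.77 = 1.239 m
P_cr = π²EI / L_e² = π² × 13.6×10⁹ × 1.181×10^-5 / 1.239² = 1.032×10^6 N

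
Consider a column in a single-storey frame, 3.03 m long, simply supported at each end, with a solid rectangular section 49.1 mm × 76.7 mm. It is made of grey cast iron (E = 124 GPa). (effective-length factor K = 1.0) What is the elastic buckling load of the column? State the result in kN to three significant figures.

P_cr ≈ 101 kN

Buckling occurs about the weak axis: I_min = h·b³/12 with b = 49.1 mm (the shorter side).
I_min = 76.7×49.1³/12 = 7.566×10^5 mm⁴
I = 7.566×10^5 mm⁴ = 7.566×10^-7 m⁴
Effective length L_e = K·L = 1 × 3.03 = 3.030 m
P_cr = π²EI / L_e² = π² × 124×10⁹ × 7.566×10^-7 / 3.030² = 1.009×10^5 N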